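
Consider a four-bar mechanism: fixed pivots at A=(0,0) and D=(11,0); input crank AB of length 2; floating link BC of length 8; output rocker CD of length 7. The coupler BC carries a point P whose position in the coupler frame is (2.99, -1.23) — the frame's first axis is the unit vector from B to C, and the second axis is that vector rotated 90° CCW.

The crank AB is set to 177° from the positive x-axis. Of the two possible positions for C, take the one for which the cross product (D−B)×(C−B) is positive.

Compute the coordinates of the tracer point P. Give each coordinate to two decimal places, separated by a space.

A=(0,0), D=(11.00,0)
B = A + 2.00·(cos177°, sin177°) = (-1.9973, 0.1047)
|BD| = 12.9977
circle(B,8.00) ∩ circle(D,7.00): a=7.0759, h=3.7326
  candidates: C₊=(5.1084,3.7801) cross=48.515; C₋=(5.0483,-3.6848) cross=-48.515
  mode + wants cross > 0 → take C=(5.1084,3.7801) (cross=48.515)
ex = (C−B)/|BC| = (0.8882,0.4594); ey = (-0.4594,0.8882)
P = B + 2.99·ex + -1.23·ey = (1.2236,0.3859)

1.22 0.39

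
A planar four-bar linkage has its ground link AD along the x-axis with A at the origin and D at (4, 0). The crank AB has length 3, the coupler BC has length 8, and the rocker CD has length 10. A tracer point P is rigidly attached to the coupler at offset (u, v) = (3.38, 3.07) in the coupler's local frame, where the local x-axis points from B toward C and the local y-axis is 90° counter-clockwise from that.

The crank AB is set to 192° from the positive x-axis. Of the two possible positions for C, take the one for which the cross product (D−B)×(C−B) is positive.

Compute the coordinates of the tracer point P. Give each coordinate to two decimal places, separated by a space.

-5.93 2.82

A=(0,0), D=(4.00,0)
B = A + 3.00·(cos192°, sin192°) = (-2.9344, -0.6237)
|BD| = 6.9624
circle(B,8.00) ∩ circle(D,10.00): a=0.8959, h=7.9497
  candidates: C₊=(-2.7543,7.3742) cross=55.349; C₋=(-1.3300,-8.4612) cross=-55.349
  mode + wants cross > 0 → take C=(-2.7543,7.3742) (cross=55.349)
ex = (C−B)/|BC| = (0.0225,0.9997); ey = (-0.9997,0.0225)
P = B + 3.38·ex + 3.07·ey = (-5.9276,2.8245)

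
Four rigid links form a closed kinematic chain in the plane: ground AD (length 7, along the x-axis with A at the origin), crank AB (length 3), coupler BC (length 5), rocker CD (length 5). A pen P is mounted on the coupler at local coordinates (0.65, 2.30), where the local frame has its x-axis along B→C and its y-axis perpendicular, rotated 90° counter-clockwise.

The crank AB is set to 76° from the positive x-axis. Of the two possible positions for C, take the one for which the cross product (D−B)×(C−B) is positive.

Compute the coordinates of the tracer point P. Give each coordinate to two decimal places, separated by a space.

A=(0,0), D=(7.00,0)
B = A + 3.00·(cos76°, sin76°) = (0.7258, 2.9109)
|BD| = 6.9166
circle(B,5.00) ∩ circle(D,5.00): a=3.4583, h=3.6111
  candidates: C₊=(5.3826,4.7312) cross=24.977; C₋=(2.3431,-1.8203) cross=-24.977
  mode + wants cross > 0 → take C=(5.3826,4.7312) (cross=24.977)
ex = (C−B)/|BC| = (0.9314,0.3641); ey = (-0.3641,0.9314)
P = B + 0.65·ex + 2.30·ey = (0.4938,5.2897)

0.49 5.29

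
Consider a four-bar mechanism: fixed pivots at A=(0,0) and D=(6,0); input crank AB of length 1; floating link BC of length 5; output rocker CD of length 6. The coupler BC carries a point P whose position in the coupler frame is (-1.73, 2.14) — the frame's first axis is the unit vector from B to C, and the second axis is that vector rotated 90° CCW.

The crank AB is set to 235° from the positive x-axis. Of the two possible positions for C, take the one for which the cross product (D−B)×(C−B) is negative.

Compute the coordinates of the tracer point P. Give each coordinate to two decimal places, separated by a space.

A=(0,0), D=(6.00,0)
B = A + 1.00·(cos235°, sin235°) = (-0.5736, -0.8192)
|BD| = 6.6244
circle(B,5.00) ∩ circle(D,6.00): a=2.4819, h=4.3405
  candidates: C₊=(1.3526,3.7949) cross=28.753; C₋=(2.4261,-4.8194) cross=-28.753
  mode - wants cross < 0 → take C=(2.4261,-4.8194) (cross=-28.753)
ex = (C−B)/|BC| = (0.5999,-0.8001); ey = (0.8001,0.5999)
P = B + -1.73·ex + 2.14·ey = (0.1007,1.8488)

0.10 1.85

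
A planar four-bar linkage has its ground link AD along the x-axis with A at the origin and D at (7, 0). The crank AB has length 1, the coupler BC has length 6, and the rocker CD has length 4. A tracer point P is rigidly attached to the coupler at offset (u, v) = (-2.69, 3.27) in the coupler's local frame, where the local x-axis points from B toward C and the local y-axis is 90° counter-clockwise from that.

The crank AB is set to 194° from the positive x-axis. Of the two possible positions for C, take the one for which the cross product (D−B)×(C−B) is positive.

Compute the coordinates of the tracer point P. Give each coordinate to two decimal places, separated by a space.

-4.96 1.18

A=(0,0), D=(7.00,0)
B = A + 1.00·(cos194°, sin194°) = (-0.9703, -0.2419)
|BD| = 7.9740
circle(B,6.00) ∩ circle(D,4.00): a=5.2411, h=2.9208
  candidates: C₊=(4.1797,2.8366) cross=23.291; C₋=(4.3570,-3.0024) cross=-23.291
  mode + wants cross > 0 → take C=(4.1797,2.8366) (cross=23.291)
ex = (C−B)/|BC| = (0.8583,0.5131); ey = (-0.5131,0.8583)
P = B + -2.69·ex + 3.27·ey = (-4.9570,1.1847)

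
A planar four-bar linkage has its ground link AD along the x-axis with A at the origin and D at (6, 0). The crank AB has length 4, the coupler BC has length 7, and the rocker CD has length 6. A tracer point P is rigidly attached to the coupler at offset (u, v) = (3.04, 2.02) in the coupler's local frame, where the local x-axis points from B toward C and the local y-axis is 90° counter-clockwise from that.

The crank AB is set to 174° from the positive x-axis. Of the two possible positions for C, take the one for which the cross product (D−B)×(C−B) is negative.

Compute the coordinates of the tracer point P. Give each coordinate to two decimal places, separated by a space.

A=(0,0), D=(6.00,0)
B = A + 4.00·(cos174°, sin174°) = (-3.9781, 0.4181)
|BD| = 9.9868
circle(B,7.00) ∩ circle(D,6.00): a=5.6443, h=4.1403
  candidates: C₊=(1.8346,4.3185) cross=41.349; C₋=(1.4879,-3.9549) cross=-41.349
  mode - wants cross < 0 → take C=(1.4879,-3.9549) (cross=-41.349)
ex = (C−B)/|BC| = (0.7809,-0.6247); ey = (0.6247,0.7809)
P = B + 3.04·ex + 2.02·ey = (-0.3424,0.0963)

-0.34 0.10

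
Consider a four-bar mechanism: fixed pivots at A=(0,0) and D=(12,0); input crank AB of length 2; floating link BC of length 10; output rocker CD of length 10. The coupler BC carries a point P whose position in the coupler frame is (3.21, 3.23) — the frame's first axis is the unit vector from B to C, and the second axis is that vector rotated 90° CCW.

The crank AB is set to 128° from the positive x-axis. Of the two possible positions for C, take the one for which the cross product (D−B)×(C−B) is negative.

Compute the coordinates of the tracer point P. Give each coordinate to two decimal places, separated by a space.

3.26 0.80

A=(0,0), D=(12.00,0)
B = A + 2.00·(cos128°, sin128°) = (-1.2313, 1.5760)
|BD| = 13.3249
circle(B,10.00) ∩ circle(D,10.00): a=6.6624, h=7.4573
  candidates: C₊=(6.2664,8.1930) cross=99.368; C₋=(4.5023,-6.6170) cross=-99.368
  mode - wants cross < 0 → take C=(4.5023,-6.6170) (cross=-99.368)
ex = (C−B)/|BC| = (0.5734,-0.8193); ey = (0.8193,0.5734)
P = B + 3.21·ex + 3.23·ey = (3.2555,0.7980)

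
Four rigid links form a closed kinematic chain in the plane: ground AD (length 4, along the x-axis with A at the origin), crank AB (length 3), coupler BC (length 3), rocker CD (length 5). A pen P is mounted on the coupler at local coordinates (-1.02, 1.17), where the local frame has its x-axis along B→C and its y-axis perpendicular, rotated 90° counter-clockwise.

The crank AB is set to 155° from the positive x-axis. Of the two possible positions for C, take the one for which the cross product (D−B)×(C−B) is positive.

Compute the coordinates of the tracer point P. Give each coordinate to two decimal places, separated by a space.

-4.19 1.75

A=(0,0), D=(4.00,0)
B = A + 3.00·(cos155°, sin155°) = (-2.7189, 1.2679)
|BD| = 6.8375
circle(B,3.00) ∩ circle(D,5.00): a=2.2487, h=1.9858
  candidates: C₊=(-0.1410,2.8022) cross=13.578; C₋=(-0.8774,-1.1004) cross=-13.578
  mode + wants cross > 0 → take C=(-0.1410,2.8022) (cross=13.578)
ex = (C−B)/|BC| = (0.8593,0.5114); ey = (-0.5114,0.8593)
P = B + -1.02·ex + 1.17·ey = (-4.1938,1.7516)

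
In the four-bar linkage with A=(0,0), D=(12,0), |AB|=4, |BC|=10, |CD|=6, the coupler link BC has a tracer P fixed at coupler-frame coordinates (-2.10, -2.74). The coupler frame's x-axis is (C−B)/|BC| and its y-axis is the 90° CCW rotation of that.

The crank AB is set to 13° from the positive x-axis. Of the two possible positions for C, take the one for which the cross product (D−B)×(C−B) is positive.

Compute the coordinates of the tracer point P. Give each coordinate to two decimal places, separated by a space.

3.48 -2.53

A=(0,0), D=(12.00,0)
B = A + 4.00·(cos13°, sin13°) = (3.8975, 0.8998)
|BD| = 8.1523
circle(B,10.00) ∩ circle(D,6.00): a=8.0014, h=5.9981
  candidates: C₊=(12.5120,5.9781) cross=48.899; C₋=(11.1880,-5.9448) cross=-48.899
  mode + wants cross > 0 → take C=(12.5120,5.9781) (cross=48.899)
ex = (C−B)/|BC| = (0.8615,0.5078); ey = (-0.5078,0.8615)
P = B + -2.10·ex + -2.74·ey = (3.4799,-2.5270)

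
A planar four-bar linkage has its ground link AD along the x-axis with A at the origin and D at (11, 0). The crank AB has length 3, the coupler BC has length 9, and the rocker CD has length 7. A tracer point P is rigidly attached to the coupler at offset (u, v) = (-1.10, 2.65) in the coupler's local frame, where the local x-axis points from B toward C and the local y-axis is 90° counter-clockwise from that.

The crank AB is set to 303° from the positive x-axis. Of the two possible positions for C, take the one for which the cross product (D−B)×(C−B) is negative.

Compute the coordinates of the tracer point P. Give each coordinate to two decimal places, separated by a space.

1.94 0.34

A=(0,0), D=(11.00,0)
B = A + 3.00·(cos303°, sin303°) = (1.6339, -2.5160)
|BD| = 9.6981
circle(B,9.00) ∩ circle(D,7.00): a=6.4989, h=6.2261
  candidates: C₊=(6.2950,5.1830) cross=60.382; C₋=(9.5255,-6.8429) cross=-60.382
  mode - wants cross < 0 → take C=(9.5255,-6.8429) (cross=-60.382)
ex = (C−B)/|BC| = (0.8768,-0.4808); ey = (0.4808,0.8768)
P = B + -1.10·ex + 2.65·ey = (1.9434,0.3365)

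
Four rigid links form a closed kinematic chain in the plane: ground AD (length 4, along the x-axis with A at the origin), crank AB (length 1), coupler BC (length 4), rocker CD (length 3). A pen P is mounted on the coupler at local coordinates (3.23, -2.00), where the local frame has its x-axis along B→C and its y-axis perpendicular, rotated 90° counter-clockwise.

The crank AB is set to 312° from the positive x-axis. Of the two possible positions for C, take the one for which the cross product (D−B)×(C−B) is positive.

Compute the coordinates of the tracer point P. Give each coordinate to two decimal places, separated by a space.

A=(0,0), D=(4.00,0)
B = A + 1.00·(cos312°, sin312°) = (0.6691, -0.7431)
|BD| = 3.4128
circle(B,4.00) ∩ circle(D,3.00): a=2.7319, h=2.9217
  candidates: C₊=(2.6993,2.7034) cross=9.971; C₋=(3.9717,-2.9999) cross=-9.971
  mode + wants cross > 0 → take C=(2.6993,2.7034) (cross=9.971)
ex = (C−B)/|BC| = (0.5075,0.8616); ey = (-0.8616,0.5075)
P = B + 3.23·ex + -2.00·ey = (4.0317,1.0248)

4.03 1.02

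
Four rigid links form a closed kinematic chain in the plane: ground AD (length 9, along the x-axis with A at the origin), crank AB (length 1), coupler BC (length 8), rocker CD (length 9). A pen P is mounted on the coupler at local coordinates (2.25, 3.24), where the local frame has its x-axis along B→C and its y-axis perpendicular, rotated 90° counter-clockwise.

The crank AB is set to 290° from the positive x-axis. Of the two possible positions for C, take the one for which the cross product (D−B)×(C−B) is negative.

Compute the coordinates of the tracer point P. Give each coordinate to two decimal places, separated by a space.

4.28 -1.19

A=(0,0), D=(9.00,0)
B = A + 1.00·(cos290°, sin290°) = (0.3420, -0.9397)
|BD| = 8.7088
circle(B,8.00) ∩ circle(D,9.00): a=3.3784, h=7.2517
  candidates: C₊=(2.9182,6.6342) cross=63.153; C₋=(4.4831,-7.7845) cross=-63.153
  mode - wants cross < 0 → take C=(4.4831,-7.7845) (cross=-63.153)
ex = (C−B)/|BC| = (0.5176,-0.8556); ey = (0.8556,0.5176)
P = B + 2.25·ex + 3.24·ey = (4.2788,-1.1876)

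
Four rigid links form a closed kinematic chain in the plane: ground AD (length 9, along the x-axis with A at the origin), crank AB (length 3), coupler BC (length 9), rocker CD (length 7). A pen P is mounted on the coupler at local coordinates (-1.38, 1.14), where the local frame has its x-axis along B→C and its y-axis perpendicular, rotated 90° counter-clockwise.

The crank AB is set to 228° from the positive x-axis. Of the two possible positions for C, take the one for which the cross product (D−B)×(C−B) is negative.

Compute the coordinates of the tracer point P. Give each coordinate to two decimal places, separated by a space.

-2.72 -0.59

A=(0,0), D=(9.00,0)
B = A + 3.00·(cos228°, sin228°) = (-2.0074, -2.2294)
|BD| = 11.2309
circle(B,9.00) ∩ circle(D,7.00): a=7.0401, h=5.6069
  candidates: C₊=(3.7796,4.6634) cross=62.970; C₋=(6.0056,-6.3272) cross=-62.970
  mode - wants cross < 0 → take C=(6.0056,-6.3272) (cross=-62.970)
ex = (C−B)/|BC| = (0.8903,-0.4553); ey = (0.4553,0.8903)
P = B + -1.38·ex + 1.14·ey = (-2.7170,-0.5861)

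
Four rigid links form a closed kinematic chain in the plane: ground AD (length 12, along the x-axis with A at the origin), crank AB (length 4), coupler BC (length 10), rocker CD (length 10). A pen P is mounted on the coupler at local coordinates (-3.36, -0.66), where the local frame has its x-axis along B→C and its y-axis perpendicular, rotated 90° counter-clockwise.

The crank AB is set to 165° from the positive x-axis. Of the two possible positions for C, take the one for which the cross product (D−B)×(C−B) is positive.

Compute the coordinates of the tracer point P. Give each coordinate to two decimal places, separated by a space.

-6.30 -1.37

A=(0,0), D=(12.00,0)
B = A + 4.00·(cos165°, sin165°) = (-3.8637, 1.0353)
|BD| = 15.8974
circle(B,10.00) ∩ circle(D,10.00): a=7.9487, h=6.0678
  candidates: C₊=(4.4633,6.5725) cross=96.462; C₋=(3.6730,-5.5372) cross=-96.462
  mode + wants cross > 0 → take C=(4.4633,6.5725) (cross=96.462)
ex = (C−B)/|BC| = (0.8327,0.5537); ey = (-0.5537,0.8327)
P = B + -3.36·ex + -0.66·ey = (-6.2961,-1.3748)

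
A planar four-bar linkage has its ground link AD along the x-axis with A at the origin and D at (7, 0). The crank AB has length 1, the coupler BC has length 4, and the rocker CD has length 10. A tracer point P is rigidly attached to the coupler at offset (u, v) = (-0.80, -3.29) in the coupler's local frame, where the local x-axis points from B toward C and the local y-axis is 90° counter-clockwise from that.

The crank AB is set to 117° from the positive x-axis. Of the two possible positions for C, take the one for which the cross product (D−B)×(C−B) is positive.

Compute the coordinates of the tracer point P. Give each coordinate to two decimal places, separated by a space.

2.91 1.30

A=(0,0), D=(7.00,0)
B = A + 1.00·(cos117°, sin117°) = (-0.4540, 0.8910)
|BD| = 7.5071
circle(B,4.00) ∩ circle(D,10.00): a=-1.8412, h=3.5510
  candidates: C₊=(-1.8607,4.6355) cross=26.658; C₋=(-2.7037,-2.4164) cross=-26.658
  mode + wants cross > 0 → take C=(-1.8607,4.6355) (cross=26.658)
ex = (C−B)/|BC| = (-0.3517,0.9361); ey = (-0.9361,-0.3517)
P = B + -0.80·ex + -3.29·ey = (2.9072,1.2991)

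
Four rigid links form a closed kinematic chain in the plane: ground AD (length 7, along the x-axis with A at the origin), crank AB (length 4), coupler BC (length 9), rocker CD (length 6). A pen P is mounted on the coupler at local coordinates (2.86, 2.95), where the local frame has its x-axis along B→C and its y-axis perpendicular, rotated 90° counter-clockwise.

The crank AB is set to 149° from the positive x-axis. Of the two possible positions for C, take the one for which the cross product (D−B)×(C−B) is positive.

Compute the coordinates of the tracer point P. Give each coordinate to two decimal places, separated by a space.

-1.96 5.90

A=(0,0), D=(7.00,0)
B = A + 4.00·(cos149°, sin149°) = (-3.4287, 2.0602)
|BD| = 10.6302
circle(B,9.00) ∩ circle(D,6.00): a=7.4317, h=5.0764
  candidates: C₊=(4.8460,5.6000) cross=53.963; C₋=(2.8783,-4.3603) cross=-53.963
  mode + wants cross > 0 → take C=(4.8460,5.6000) (cross=53.963)
ex = (C−B)/|BC| = (0.9194,0.3933); ey = (-0.3933,0.9194)
P = B + 2.86·ex + 2.95·ey = (-1.9595,5.8973)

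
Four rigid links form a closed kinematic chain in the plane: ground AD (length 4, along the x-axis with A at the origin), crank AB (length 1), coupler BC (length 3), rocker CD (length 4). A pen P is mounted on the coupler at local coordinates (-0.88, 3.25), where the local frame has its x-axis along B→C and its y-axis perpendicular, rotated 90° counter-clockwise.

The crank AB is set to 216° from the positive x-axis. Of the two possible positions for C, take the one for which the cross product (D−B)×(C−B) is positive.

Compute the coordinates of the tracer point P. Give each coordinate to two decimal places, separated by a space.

A=(0,0), D=(4.00,0)
B = A + 1.00·(cos216°, sin216°) = (-0.8090, -0.5878)
|BD| = 4.8448
circle(B,3.00) ∩ circle(D,4.00): a=1.7000, h=2.4719
  candidates: C₊=(0.5785,2.0721) cross=11.976; C₋=(1.1783,-2.8351) cross=-11.976
  mode + wants cross > 0 → take C=(0.5785,2.0721) (cross=11.976)
ex = (C−B)/|BC| = (0.4625,0.8866); ey = (-0.8866,0.4625)
P = B + -0.88·ex + 3.25·ey = (-4.0975,0.1352)

-4.10 0.14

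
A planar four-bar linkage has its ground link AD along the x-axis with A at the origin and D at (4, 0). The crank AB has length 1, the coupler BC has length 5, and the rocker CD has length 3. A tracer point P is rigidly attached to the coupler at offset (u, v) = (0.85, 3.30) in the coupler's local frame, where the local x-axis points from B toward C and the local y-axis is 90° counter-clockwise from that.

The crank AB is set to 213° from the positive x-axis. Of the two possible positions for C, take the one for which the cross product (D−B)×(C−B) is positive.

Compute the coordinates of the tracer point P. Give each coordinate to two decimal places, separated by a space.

-2.40 2.48

A=(0,0), D=(4.00,0)
B = A + 1.00·(cos213°, sin213°) = (-0.8387, -0.5446)
|BD| = 4.8692
circle(B,5.00) ∩ circle(D,3.00): a=4.0776, h=2.8937
  candidates: C₊=(2.8897,2.7870) cross=14.090; C₋=(3.5370,-2.9641) cross=-14.090
  mode + wants cross > 0 → take C=(2.8897,2.7870) (cross=14.090)
ex = (C−B)/|BC| = (0.7457,0.6663); ey = (-0.6663,0.7457)
P = B + 0.85·ex + 3.30·ey = (-2.4037,2.4824)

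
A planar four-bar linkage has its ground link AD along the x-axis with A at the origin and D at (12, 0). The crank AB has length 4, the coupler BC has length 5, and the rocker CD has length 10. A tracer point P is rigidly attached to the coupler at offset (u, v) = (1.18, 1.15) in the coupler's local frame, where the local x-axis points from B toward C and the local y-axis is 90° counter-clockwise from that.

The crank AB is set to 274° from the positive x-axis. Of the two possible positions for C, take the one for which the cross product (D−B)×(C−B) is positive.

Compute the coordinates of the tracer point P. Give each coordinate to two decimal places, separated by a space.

-0.39 -2.48

A=(0,0), D=(12.00,0)
B = A + 4.00·(cos274°, sin274°) = (0.2790, -3.9903)
|BD| = 12.3816
circle(B,5.00) ∩ circle(D,10.00): a=3.1621, h=3.8731
  candidates: C₊=(2.0242,0.6953) cross=47.955; C₋=(4.5206,-6.6377) cross=-47.955
  mode + wants cross > 0 → take C=(2.0242,0.6953) (cross=47.955)
ex = (C−B)/|BC| = (0.3490,0.9371); ey = (-0.9371,0.3490)
P = B + 1.18·ex + 1.15·ey = (-0.3868,-2.4831)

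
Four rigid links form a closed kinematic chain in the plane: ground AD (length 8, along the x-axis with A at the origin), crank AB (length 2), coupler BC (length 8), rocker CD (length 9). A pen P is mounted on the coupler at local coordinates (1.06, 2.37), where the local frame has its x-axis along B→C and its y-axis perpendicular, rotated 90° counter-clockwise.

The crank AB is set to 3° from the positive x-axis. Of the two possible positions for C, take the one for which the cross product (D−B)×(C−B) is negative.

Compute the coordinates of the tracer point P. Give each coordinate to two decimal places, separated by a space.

A=(0,0), D=(8.00,0)
B = A + 2.00·(cos3°, sin3°) = (1.9973, 0.1047)
|BD| = 6.0037
circle(B,8.00) ∩ circle(D,9.00): a=1.5860, h=7.8412
  candidates: C₊=(3.7197,7.9170) cross=47.076; C₋=(3.4463,-7.7630) cross=-47.076
  mode - wants cross < 0 → take C=(3.4463,-7.7630) (cross=-47.076)
ex = (C−B)/|BC| = (0.1811,-0.9835); ey = (0.9835,0.1811)
P = B + 1.06·ex + 2.37·ey = (4.5201,-0.5085)

4.52 -0.51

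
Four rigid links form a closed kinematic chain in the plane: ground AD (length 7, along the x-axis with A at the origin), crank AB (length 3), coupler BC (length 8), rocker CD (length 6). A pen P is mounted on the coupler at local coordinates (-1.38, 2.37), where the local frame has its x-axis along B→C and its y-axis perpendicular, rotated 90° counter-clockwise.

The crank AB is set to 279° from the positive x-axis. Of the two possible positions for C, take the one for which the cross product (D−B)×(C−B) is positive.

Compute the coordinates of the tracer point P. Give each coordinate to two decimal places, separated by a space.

A=(0,0), D=(7.00,0)
B = A + 3.00·(cos279°, sin279°) = (0.4693, -2.9631)
|BD| = 7.1715
circle(B,8.00) ∩ circle(D,6.00): a=5.5379, h=5.7733
  candidates: C₊=(3.1270,4.5826) cross=41.403; C₋=(7.8978,-5.9324) cross=-41.403
  mode + wants cross > 0 → take C=(3.1270,4.5826) (cross=41.403)
ex = (C−B)/|BC| = (0.3322,0.9432); ey = (-0.9432,0.3322)
P = B + -1.38·ex + 2.37·ey = (-2.2245,-3.4773)

-2.22 -3.48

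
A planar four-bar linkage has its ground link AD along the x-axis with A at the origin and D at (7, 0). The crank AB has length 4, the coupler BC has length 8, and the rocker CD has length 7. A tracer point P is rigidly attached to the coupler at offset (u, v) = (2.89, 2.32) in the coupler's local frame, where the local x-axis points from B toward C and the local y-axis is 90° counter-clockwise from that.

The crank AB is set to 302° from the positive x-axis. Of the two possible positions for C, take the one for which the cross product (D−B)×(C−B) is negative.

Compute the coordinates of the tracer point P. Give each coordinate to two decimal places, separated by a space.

5.69 -2.40

A=(0,0), D=(7.00,0)
B = A + 4.00·(cos302°, sin302°) = (2.1197, -3.3922)
|BD| = 5.9434
circle(B,8.00) ∩ circle(D,7.00): a=4.2336, h=6.7880
  candidates: C₊=(1.7218,4.5979) cross=40.344; C₋=(9.4702,-6.5497) cross=-40.344
  mode - wants cross < 0 → take C=(9.4702,-6.5497) (cross=-40.344)
ex = (C−B)/|BC| = (0.9188,-0.3947); ey = (0.3947,0.9188)
P = B + 2.89·ex + 2.32·ey = (5.6907,-2.4012)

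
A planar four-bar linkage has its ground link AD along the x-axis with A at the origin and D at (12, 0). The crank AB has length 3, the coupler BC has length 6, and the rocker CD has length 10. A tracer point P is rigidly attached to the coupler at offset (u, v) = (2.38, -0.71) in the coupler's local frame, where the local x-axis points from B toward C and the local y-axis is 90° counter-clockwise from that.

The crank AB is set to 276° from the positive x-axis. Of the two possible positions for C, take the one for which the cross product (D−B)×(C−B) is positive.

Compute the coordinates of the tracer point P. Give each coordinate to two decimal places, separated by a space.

1.79 -0.99

A=(0,0), D=(12.00,0)
B = A + 3.00·(cos276°, sin276°) = (0.3136, -2.9836)
|BD| = 12.0613
circle(B,6.00) ∩ circle(D,10.00): a=3.3775, h=4.9591
  candidates: C₊=(2.3594,2.6569) cross=59.813; C₋=(4.8128,-6.9530) cross=-59.813
  mode + wants cross > 0 → take C=(2.3594,2.6569) (cross=59.813)
ex = (C−B)/|BC| = (0.3410,0.9401); ey = (-0.9401,0.3410)
P = B + 2.38·ex + -0.71·ey = (1.7925,-0.9883)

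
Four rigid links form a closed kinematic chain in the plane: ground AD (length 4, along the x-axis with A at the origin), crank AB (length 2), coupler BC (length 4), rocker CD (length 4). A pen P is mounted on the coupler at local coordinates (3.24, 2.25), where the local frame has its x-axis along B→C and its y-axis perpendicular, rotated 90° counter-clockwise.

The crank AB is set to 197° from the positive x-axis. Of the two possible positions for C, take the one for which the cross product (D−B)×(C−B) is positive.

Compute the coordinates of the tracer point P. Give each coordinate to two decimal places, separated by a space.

-1.40 3.33

A=(0,0), D=(4.00,0)
B = A + 2.00·(cos197°, sin197°) = (-1.9126, -0.5847)
|BD| = 5.9415
circle(B,4.00) ∩ circle(D,4.00): a=2.9707, h=2.6786
  candidates: C₊=(0.7801,2.3732) cross=15.915; C₋=(1.3073,-2.9579) cross=-15.915
  mode + wants cross > 0 → take C=(0.7801,2.3732) (cross=15.915)
ex = (C−B)/|BC| = (0.6732,0.7395); ey = (-0.7395,0.6732)
P = B + 3.24·ex + 2.25·ey = (-1.3954,3.3258)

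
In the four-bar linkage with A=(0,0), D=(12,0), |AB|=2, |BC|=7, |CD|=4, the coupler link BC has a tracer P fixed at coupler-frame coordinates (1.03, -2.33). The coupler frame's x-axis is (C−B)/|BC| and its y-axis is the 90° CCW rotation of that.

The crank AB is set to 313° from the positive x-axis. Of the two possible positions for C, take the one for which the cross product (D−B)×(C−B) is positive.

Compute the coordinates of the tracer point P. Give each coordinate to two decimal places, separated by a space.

3.04 -3.38

A=(0,0), D=(12.00,0)
B = A + 2.00·(cos313°, sin313°) = (1.3640, -1.4627)
|BD| = 10.7361
circle(B,7.00) ∩ circle(D,4.00): a=6.9049, h=1.1498
  candidates: C₊=(8.0479,0.6171) cross=12.344; C₋=(8.3612,-1.6610) cross=-12.344
  mode + wants cross > 0 → take C=(8.0479,0.6171) (cross=12.344)
ex = (C−B)/|BC| = (0.9548,0.2971); ey = (-0.2971,0.9548)
P = B + 1.03·ex + -2.33·ey = (3.0398,-3.3815)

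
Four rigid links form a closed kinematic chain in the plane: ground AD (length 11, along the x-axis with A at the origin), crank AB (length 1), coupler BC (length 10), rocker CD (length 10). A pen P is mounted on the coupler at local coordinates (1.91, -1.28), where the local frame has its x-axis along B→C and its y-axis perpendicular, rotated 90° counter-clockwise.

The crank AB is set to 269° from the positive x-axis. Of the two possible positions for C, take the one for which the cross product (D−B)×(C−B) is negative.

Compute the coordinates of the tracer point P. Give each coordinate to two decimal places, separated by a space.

A=(0,0), D=(11.00,0)
B = A + 1.00·(cos269°, sin269°) = (-0.0175, -0.9998)
|BD| = 11.0627
circle(B,10.00) ∩ circle(D,10.00): a=5.5314, h=8.3309
  candidates: C₊=(4.7383,7.7969) cross=92.163; C₋=(6.2442,-8.7967) cross=-92.163
  mode - wants cross < 0 → take C=(6.2442,-8.7967) (cross=-92.163)
ex = (C−B)/|BC| = (0.6262,-0.7797); ey = (0.7797,0.6262)
P = B + 1.91·ex + -1.28·ey = (0.1805,-3.2905)

0.18 -3.29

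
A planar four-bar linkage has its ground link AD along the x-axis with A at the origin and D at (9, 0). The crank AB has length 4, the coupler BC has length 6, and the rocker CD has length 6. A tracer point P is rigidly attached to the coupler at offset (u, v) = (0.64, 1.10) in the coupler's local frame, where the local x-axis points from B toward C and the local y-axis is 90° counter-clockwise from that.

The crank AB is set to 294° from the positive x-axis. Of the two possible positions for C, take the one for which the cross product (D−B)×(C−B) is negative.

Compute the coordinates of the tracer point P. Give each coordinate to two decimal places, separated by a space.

2.61 -2.85

A=(0,0), D=(9.00,0)
B = A + 4.00·(cos294°, sin294°) = (1.6269, -3.6542)
|BD| = 8.2289
circle(B,6.00) ∩ circle(D,6.00): a=4.1145, h=4.3671
  candidates: C₊=(3.3742,2.0858) cross=35.936; C₋=(7.2527,-5.7400) cross=-35.936
  mode - wants cross < 0 → take C=(7.2527,-5.7400) (cross=-35.936)
ex = (C−B)/|BC| = (0.9376,-0.3476); ey = (0.3476,0.9376)
P = B + 0.64·ex + 1.10·ey = (2.6094,-2.8453)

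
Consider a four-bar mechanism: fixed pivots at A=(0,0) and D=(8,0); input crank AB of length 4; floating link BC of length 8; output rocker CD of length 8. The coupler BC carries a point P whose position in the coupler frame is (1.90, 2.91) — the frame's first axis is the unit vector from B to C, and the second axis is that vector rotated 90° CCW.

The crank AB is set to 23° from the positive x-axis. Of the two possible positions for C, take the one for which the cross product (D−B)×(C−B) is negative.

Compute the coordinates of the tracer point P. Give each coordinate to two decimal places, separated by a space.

A=(0,0), D=(8.00,0)
B = A + 4.00·(cos23°, sin23°) = (3.6820, 1.5629)
|BD| = 4.5921
circle(B,8.00) ∩ circle(D,8.00): a=2.2961, h=7.6634
  candidates: C₊=(8.4492,7.9874) cross=35.191; C₋=(3.2328,-6.4245) cross=-35.191
  mode - wants cross < 0 → take C=(3.2328,-6.4245) (cross=-35.191)
ex = (C−B)/|BC| = (-0.0562,-0.9984); ey = (0.9984,-0.0562)
P = B + 1.90·ex + 2.91·ey = (6.4807,-0.4975)

6.48 -0.50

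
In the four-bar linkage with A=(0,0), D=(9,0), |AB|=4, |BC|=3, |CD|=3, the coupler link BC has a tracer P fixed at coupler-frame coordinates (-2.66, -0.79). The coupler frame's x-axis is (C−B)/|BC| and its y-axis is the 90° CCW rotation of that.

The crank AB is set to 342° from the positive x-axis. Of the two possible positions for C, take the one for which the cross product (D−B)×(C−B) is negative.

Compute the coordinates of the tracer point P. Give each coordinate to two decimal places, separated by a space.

A=(0,0), D=(9.00,0)
B = A + 4.00·(cos342°, sin342°) = (3.8042, -1.2361)
|BD| = 5.3408
circle(B,3.00) ∩ circle(D,3.00): a=2.6704, h=1.3671
  candidates: C₊=(6.0857,0.7120) cross=7.301; C₋=(6.7185,-1.9480) cross=-7.301
  mode - wants cross < 0 → take C=(6.7185,-1.9480) (cross=-7.301)
ex = (C−B)/|BC| = (0.9714,-0.2373); ey = (0.2373,0.9714)
P = B + -2.66·ex + -0.79·ey = (1.0327,-1.3722)

1.03 -1.37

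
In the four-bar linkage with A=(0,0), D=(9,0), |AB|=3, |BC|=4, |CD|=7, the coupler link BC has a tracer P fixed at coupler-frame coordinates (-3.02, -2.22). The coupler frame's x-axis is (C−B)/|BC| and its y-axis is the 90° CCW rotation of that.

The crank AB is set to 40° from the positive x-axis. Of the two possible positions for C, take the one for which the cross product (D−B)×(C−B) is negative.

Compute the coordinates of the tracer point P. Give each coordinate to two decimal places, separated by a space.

A=(0,0), D=(9.00,0)
B = A + 3.00·(cos40°, sin40°) = (2.2981, 1.9284)
|BD| = 6.9738
circle(B,4.00) ∩ circle(D,7.00): a=1.1209, h=3.8397
  candidates: C₊=(4.4371,5.3084) cross=26.778; C₋=(2.3136,-2.0716) cross=-26.778
  mode - wants cross < 0 → take C=(2.3136,-2.0716) (cross=-26.778)
ex = (C−B)/|BC| = (0.0039,-1.0000); ey = (1.0000,0.0039)
P = B + -3.02·ex + -2.22·ey = (0.0665,4.9398)

0.07 4.94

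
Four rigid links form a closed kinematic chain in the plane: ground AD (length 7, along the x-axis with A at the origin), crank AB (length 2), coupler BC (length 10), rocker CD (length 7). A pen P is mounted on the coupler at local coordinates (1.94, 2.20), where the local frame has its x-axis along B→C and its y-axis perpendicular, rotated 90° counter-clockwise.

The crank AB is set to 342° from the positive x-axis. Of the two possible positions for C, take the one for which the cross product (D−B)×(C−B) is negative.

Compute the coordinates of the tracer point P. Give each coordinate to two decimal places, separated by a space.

4.74 0.11

A=(0,0), D=(7.00,0)
B = A + 2.00·(cos342°, sin342°) = (1.9021, -0.6180)
|BD| = 5.1352
circle(B,10.00) ∩ circle(D,7.00): a=7.5333, h=6.5764
  candidates: C₊=(8.5892,6.8172) cross=33.771; C₋=(10.1722,-6.2400) cross=-33.771
  mode - wants cross < 0 → take C=(10.1722,-6.2400) (cross=-33.771)
ex = (C−B)/|BC| = (0.8270,-0.5622); ey = (0.5622,0.8270)
P = B + 1.94·ex + 2.20·ey = (4.7433,0.1107)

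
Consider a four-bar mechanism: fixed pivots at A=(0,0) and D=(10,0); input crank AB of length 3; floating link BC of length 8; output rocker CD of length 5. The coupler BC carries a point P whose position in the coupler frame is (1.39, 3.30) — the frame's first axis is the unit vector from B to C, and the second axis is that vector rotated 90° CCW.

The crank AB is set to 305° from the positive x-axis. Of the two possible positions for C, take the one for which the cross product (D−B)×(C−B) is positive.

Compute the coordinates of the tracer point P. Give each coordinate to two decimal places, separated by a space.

A=(0,0), D=(10.00,0)
B = A + 3.00·(cos305°, sin305°) = (1.7207, -2.4575)
|BD| = 8.6363
circle(B,8.00) ∩ circle(D,5.00): a=6.5761, h=4.5558
  candidates: C₊=(6.7286,3.7812) cross=39.345; C₋=(9.3213,-4.9537) cross=-39.345
  mode + wants cross > 0 → take C=(6.7286,3.7812) (cross=39.345)
ex = (C−B)/|BC| = (0.6260,0.7798); ey = (-0.7798,0.6260)
P = B + 1.39·ex + 3.30·ey = (0.0174,0.6923)

0.02 0.69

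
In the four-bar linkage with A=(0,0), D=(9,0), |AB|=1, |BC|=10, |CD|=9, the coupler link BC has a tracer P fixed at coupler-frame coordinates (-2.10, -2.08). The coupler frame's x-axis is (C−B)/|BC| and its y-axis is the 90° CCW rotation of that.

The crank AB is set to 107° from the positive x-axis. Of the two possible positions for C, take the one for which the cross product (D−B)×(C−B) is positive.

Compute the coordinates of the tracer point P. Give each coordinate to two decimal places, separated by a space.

A=(0,0), D=(9.00,0)
B = A + 1.00·(cos107°, sin107°) = (-0.2924, 0.9563)
|BD| = 9.3415
circle(B,10.00) ∩ circle(D,9.00): a=5.6877, h=8.2250
  candidates: C₊=(6.2075,8.5558) cross=76.833; C₋=(4.5234,-7.8077) cross=-76.833
  mode + wants cross > 0 → take C=(6.2075,8.5558) (cross=76.833)
ex = (C−B)/|BC| = (0.6500,0.7599); ey = (-0.7599,0.6500)
P = B + -2.10·ex + -2.08·ey = (-0.0766,-1.9916)

-0.08 -1.99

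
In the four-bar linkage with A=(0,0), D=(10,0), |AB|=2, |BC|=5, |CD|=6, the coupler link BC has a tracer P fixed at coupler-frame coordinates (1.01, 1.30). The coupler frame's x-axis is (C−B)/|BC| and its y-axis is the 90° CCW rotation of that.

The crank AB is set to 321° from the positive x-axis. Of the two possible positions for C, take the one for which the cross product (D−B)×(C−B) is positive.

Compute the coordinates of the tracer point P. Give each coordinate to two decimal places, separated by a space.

1.15 0.34

A=(0,0), D=(10.00,0)
B = A + 2.00·(cos321°, sin321°) = (1.5543, -1.2586)
|BD| = 8.5390
circle(B,5.00) ∩ circle(D,6.00): a=3.6254, h=3.4433
  candidates: C₊=(4.6325,2.6815) cross=29.403; C₋=(5.6476,-4.1300) cross=-29.403
  mode + wants cross > 0 → take C=(4.6325,2.6815) (cross=29.403)
ex = (C−B)/|BC| = (0.6156,0.7880); ey = (-0.7880,0.6156)
P = B + 1.01·ex + 1.30·ey = (1.1517,0.3376)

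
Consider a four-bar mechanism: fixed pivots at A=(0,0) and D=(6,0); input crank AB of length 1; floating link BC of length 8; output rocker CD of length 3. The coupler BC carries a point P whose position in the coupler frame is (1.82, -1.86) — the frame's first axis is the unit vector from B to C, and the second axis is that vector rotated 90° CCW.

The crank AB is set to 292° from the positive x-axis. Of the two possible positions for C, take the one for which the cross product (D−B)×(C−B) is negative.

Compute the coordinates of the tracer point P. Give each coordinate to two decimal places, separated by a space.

A=(0,0), D=(6.00,0)
B = A + 1.00·(cos292°, sin292°) = (0.3746, -0.9272)
|BD| = 5.7013
circle(B,8.00) ∩ circle(D,3.00): a=7.6741, h=2.2601
  candidates: C₊=(7.5790,2.5508) cross=12.885; C₋=(8.3141,-1.9092) cross=-12.885
  mode - wants cross < 0 → take C=(8.3141,-1.9092) (cross=-12.885)
ex = (C−B)/|BC| = (0.9924,-0.1227); ey = (0.1227,0.9924)
P = B + 1.82·ex + -1.86·ey = (1.9525,-2.9965)

1.95 -3.00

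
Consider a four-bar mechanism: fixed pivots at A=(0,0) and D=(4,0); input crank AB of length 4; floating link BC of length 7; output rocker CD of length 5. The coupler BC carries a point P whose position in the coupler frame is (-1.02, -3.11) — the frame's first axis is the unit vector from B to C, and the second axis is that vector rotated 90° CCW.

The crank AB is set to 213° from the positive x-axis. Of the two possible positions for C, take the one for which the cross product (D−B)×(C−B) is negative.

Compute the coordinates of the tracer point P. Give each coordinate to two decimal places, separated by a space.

A=(0,0), D=(4.00,0)
B = A + 4.00·(cos213°, sin213°) = (-3.3547, -2.1786)
|BD| = 7.6706
circle(B,7.00) ∩ circle(D,5.00): a=5.3997, h=4.4546
  candidates: C₊=(0.5575,3.6262) cross=34.169; C₋=(3.0878,-4.9161) cross=-34.169
  mode - wants cross < 0 → take C=(3.0878,-4.9161) (cross=-34.169)
ex = (C−B)/|BC| = (0.9204,-0.3911); ey = (0.3911,0.9204)
P = B + -1.02·ex + -3.11·ey = (-5.5097,-4.6420)

-5.51 -4.64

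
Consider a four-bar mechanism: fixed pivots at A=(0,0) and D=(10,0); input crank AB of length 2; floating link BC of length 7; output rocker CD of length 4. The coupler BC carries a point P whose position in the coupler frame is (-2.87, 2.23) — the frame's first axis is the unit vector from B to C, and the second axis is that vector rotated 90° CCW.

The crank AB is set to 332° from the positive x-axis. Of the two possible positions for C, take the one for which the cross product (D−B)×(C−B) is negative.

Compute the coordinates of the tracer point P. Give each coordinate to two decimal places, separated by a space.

-0.04 2.21

A=(0,0), D=(10.00,0)
B = A + 2.00·(cos332°, sin332°) = (1.7659, -0.9389)
|BD| = 8.2875
circle(B,7.00) ∩ circle(D,4.00): a=6.1347, h=3.3713
  candidates: C₊=(7.4791,3.1057) cross=27.939; C₋=(8.2430,-3.5935) cross=-27.939
  mode - wants cross < 0 → take C=(8.2430,-3.5935) (cross=-27.939)
ex = (C−B)/|BC| = (0.9253,-0.3792); ey = (0.3792,0.9253)
P = B + -2.87·ex + 2.23·ey = (-0.0441,2.2129)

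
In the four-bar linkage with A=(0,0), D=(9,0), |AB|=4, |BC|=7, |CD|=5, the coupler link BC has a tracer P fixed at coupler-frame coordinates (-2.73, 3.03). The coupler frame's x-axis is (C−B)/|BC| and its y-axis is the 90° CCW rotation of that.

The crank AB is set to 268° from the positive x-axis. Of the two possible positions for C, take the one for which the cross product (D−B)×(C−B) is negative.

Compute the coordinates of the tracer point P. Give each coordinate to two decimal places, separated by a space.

A=(0,0), D=(9.00,0)
B = A + 4.00·(cos268°, sin268°) = (-0.1396, -3.9976)
|BD| = 9.9756
circle(B,7.00) ∩ circle(D,5.00): a=6.1907, h=3.2672
  candidates: C₊=(4.2230,1.4767) cross=32.593; C₋=(6.8416,-4.5101) cross=-32.593
  mode - wants cross < 0 → take C=(6.8416,-4.5101) (cross=-32.593)
ex = (C−B)/|BC| = (0.9973,-0.0732); ey = (0.0732,0.9973)
P = B + -2.73·ex + 3.03·ey = (-2.6404,-0.7758)

-2.64 -0.78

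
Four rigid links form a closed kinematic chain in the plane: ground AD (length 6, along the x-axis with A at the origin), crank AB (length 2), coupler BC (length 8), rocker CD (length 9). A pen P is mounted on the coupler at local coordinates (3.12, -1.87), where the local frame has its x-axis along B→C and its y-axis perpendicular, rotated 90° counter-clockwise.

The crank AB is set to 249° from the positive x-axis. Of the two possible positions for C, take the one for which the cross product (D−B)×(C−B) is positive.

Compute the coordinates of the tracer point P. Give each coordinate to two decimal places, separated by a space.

A=(0,0), D=(6.00,0)
B = A + 2.00·(cos249°, sin249°) = (-0.7167, -1.8672)
|BD| = 6.9714
circle(B,8.00) ∩ circle(D,9.00): a=2.2665, h=7.6722
  candidates: C₊=(-0.5879,6.1318) cross=53.486; C₋=(3.5218,-8.6521) cross=-53.486
  mode + wants cross > 0 → take C=(-0.5879,6.1318) (cross=53.486)
ex = (C−B)/|BC| = (0.0161,0.9999); ey = (-0.9999,0.0161)
P = B + 3.12·ex + -1.87·ey = (1.2033,1.2223)

1.20 1.22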